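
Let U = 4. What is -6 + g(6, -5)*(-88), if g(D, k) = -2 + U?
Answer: -182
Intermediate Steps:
g(D, k) = 2 (g(D, k) = -2 + 4 = 2)
-6 + g(6, -5)*(-88) = -6 + 2*(-88) = -6 - 176 = -182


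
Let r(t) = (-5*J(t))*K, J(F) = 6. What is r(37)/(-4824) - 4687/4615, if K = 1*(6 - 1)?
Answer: -3652973/3710460 ≈ -0.98451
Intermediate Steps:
K = 5 (K = 1*5 = 5)
r(t) = -150 (r(t) = -5*6*5 = -30*5 = -150)
r(37)/(-4824) - 4687/4615 = -150/(-4824) - 4687/4615 = -150*(-1/4824) - 4687*1/4615 = 25/804 - 4687/4615 = -3652973/3710460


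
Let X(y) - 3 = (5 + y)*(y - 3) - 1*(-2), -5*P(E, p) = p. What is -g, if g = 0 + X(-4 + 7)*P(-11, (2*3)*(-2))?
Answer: -12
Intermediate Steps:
P(E, p) = -p/5
X(y) = 5 + (-3 + y)*(5 + y) (X(y) = 3 + ((5 + y)*(y - 3) - 1*(-2)) = 3 + ((5 + y)*(-3 + y) + 2) = 3 + ((-3 + y)*(5 + y) + 2) = 3 + (2 + (-3 + y)*(5 + y)) = 5 + (-3 + y)*(5 + y))
g = 12 (g = 0 + (-10 + (-4 + 7)**2 + 2*(-4 + 7))*(-2*3*(-2)/5) = 0 + (-10 + 3**2 + 2*3)*(-6*(-2)/5) = 0 + (-10 + 9 + 6)*(-1/5*(-12)) = 0 + 5*(12/5) = 0 + 12 = 12)
-g = -1*12 = -12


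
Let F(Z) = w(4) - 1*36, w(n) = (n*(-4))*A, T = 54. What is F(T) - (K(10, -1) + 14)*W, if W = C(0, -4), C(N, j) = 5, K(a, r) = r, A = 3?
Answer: -149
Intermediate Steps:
w(n) = -12*n (w(n) = (n*(-4))*3 = -4*n*3 = -12*n)
W = 5
F(Z) = -84 (F(Z) = -12*4 - 1*36 = -48 - 36 = -84)
F(T) - (K(10, -1) + 14)*W = -84 - (-1 + 14)*5 = -84 - 13*5 = -84 - 1*65 = -84 - 65 = -149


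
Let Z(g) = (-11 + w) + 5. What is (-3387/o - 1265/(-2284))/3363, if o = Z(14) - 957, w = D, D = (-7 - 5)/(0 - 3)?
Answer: 8949043/7366167228 ≈ 0.0012149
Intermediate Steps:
D = 4 (D = -12/(-3) = -12*(-⅓) = 4)
w = 4
Z(g) = -2 (Z(g) = (-11 + 4) + 5 = -7 + 5 = -2)
o = -959 (o = -2 - 957 = -959)
(-3387/o - 1265/(-2284))/3363 = (-3387/(-959) - 1265/(-2284))/3363 = (-3387*(-1/959) - 1265*(-1/2284))*(1/3363) = (3387/959 + 1265/2284)*(1/3363) = (8949043/2190356)*(1/3363) = 8949043/7366167228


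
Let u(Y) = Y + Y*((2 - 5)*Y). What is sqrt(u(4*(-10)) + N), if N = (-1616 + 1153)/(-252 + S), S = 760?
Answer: I*sqrt(312316241)/254 ≈ 69.577*I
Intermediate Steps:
N = -463/508 (N = (-1616 + 1153)/(-252 + 760) = -463/508 ≈ -0.91142)
u(Y) = Y - 3*Y**2 (u(Y) = Y + Y*(-3*Y) = Y - 3*Y**2)
sqrt(u(4*(-10)) + N) = sqrt((4*(-10))*(1 - 12*(-10)) - 463/508) = sqrt(-40*(1 - 3*(-40)) - 463/508) = sqrt(-40*(1 + 120) - 463/508) = sqrt(-40*121 - 463/508) = sqrt(-4840 - 463/508) = sqrt(-2459183/508) = I*sqrt(312316241)/254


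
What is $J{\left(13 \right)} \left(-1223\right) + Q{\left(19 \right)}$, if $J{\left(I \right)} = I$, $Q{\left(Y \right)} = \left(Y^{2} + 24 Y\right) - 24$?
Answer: $-15106$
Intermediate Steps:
$Q{\left(Y \right)} = -24 + Y^{2} + 24 Y$
$J{\left(13 \right)} \left(-1223\right) + Q{\left(19 \right)} = 13 \left(-1223\right) + \left(-24 + 19^{2} + 24 \cdot 19\right) = -15899 + \left(-24 + 361 + 456\right) = -15899 + 793 = -15106$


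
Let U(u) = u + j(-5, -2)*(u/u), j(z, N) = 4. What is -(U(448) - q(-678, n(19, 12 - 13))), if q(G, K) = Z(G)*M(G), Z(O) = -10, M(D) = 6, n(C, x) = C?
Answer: -512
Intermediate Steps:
q(G, K) = -60 (q(G, K) = -10*6 = -60)
U(u) = 4 + u (U(u) = u + 4*(u/u) = u + 4*1 = u + 4 = 4 + u)
-(U(448) - q(-678, n(19, 12 - 13))) = -((4 + 448) - 1*(-60)) = -(452 + 60) = -1*512 = -512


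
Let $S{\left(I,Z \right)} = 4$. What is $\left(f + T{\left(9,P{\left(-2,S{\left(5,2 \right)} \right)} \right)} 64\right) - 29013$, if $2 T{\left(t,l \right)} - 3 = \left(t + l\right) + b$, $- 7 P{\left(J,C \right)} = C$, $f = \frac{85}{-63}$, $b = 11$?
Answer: $- \frac{1782688}{63} \approx -28297.0$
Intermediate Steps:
$f = - \frac{85}{63}$ ($f = 85 \left(- \frac{1}{63}\right) = - \frac{85}{63} \approx -1.3492$)
$P{\left(J,C \right)} = - \frac{C}{7}$
$T{\left(t,l \right)} = 7 + \frac{l}{2} + \frac{t}{2}$ ($T{\left(t,l \right)} = \frac{3}{2} + \frac{\left(t + l\right) + 11}{2} = \frac{3}{2} + \frac{\left(l + t\right) + 11}{2} = \frac{3}{2} + \frac{11 + l + t}{2} = \frac{3}{2} + \left(\frac{11}{2} + \frac{l}{2} + \frac{t}{2}\right) = 7 + \frac{l}{2} + \frac{t}{2}$)
$\left(f + T{\left(9,P{\left(-2,S{\left(5,2 \right)} \right)} \right)} 64\right) - 29013 = \left(- \frac{85}{63} + \left(7 + \frac{\left(- \frac{1}{7}\right) 4}{2} + \frac{1}{2} \cdot 9\right) 64\right) - 29013 = \left(- \frac{85}{63} + \left(7 + \frac{1}{2} \left(- \frac{4}{7}\right) + \frac{9}{2}\right) 64\right) - 29013 = \left(- \frac{85}{63} + \left(7 - \frac{2}{7} + \frac{9}{2}\right) 64\right) - 29013 = \left(- \frac{85}{63} + \frac{157}{14} \cdot 64\right) - 29013 = \left(- \frac{85}{63} + \frac{5024}{7}\right) - 29013 = \frac{45131}{63} - 29013 = - \frac{1782688}{63}$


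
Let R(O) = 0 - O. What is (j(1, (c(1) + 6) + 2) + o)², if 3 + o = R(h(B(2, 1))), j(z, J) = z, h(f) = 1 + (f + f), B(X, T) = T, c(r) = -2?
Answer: 25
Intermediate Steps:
h(f) = 1 + 2*f
R(O) = -O
o = -6 (o = -3 - (1 + 2*1) = -3 - (1 + 2) = -3 - 1*3 = -3 - 3 = -6)
(j(1, (c(1) + 6) + 2) + o)² = (1 - 6)² = (-5)² = 25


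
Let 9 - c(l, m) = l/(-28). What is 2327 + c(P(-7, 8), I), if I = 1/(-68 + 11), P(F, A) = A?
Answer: 16354/7 ≈ 2336.3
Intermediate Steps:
I = -1/57 (I = 1/(-57) = -1/57 ≈ -0.017544)
c(l, m) = 9 + l/28 (c(l, m) = 9 - l/(-28) = 9 - l*(-1)/28 = 9 - (-1)*l/28 = 9 + l/28)
2327 + c(P(-7, 8), I) = 2327 + (9 + (1/28)*8) = 2327 + (9 + 2/7) = 2327 + 65/7 = 16354/7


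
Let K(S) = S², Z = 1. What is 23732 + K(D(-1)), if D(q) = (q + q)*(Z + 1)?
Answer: 23748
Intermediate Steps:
D(q) = 4*q (D(q) = (q + q)*(1 + 1) = (2*q)*2 = 4*q)
23732 + K(D(-1)) = 23732 + (4*(-1))² = 23732 + (-4)² = 23732 + 16 = 23748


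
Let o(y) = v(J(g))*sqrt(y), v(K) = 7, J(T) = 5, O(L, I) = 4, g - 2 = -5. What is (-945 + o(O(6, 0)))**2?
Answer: 866761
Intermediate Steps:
g = -3 (g = 2 - 5 = -3)
o(y) = 7*sqrt(y)
(-945 + o(O(6, 0)))**2 = (-945 + 7*sqrt(4))**2 = (-945 + 7*2)**2 = (-945 + 14)**2 = (-931)**2 = 866761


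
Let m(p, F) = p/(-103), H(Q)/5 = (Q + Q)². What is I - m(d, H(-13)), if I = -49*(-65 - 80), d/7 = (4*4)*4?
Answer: 732263/103 ≈ 7109.4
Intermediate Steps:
H(Q) = 20*Q² (H(Q) = 5*(Q + Q)² = 5*(2*Q)² = 5*(4*Q²) = 20*Q²)
d = 448 (d = 7*((4*4)*4) = 7*(16*4) = 7*64 = 448)
m(p, F) = -p/103 (m(p, F) = p*(-1/103) = -p/103)
I = 7105 (I = -49*(-145) = 7105)
I - m(d, H(-13)) = 7105 - (-1)*448/103 = 7105 - 1*(-448/103) = 7105 + 448/103 = 732263/103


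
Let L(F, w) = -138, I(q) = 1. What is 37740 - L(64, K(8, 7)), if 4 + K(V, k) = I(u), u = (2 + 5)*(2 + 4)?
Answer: 37878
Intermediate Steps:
u = 42 (u = 7*6 = 42)
K(V, k) = -3 (K(V, k) = -4 + 1 = -3)
37740 - L(64, K(8, 7)) = 37740 - 1*(-138) = 37740 + 138 = 37878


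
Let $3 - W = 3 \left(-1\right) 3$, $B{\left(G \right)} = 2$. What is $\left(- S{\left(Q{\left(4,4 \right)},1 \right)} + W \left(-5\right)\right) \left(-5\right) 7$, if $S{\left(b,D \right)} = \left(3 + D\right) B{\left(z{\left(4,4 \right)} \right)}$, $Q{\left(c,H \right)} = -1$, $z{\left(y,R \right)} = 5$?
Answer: $2380$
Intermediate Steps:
$S{\left(b,D \right)} = 6 + 2 D$ ($S{\left(b,D \right)} = \left(3 + D\right) 2 = 6 + 2 D$)
$W = 12$ ($W = 3 - 3 \left(-1\right) 3 = 3 - \left(-3\right) 3 = 3 - -9 = 3 + 9 = 12$)
$\left(- S{\left(Q{\left(4,4 \right)},1 \right)} + W \left(-5\right)\right) \left(-5\right) 7 = \left(- (6 + 2 \cdot 1) + 12 \left(-5\right)\right) \left(-5\right) 7 = \left(- (6 + 2) - 60\right) \left(-5\right) 7 = \left(\left(-1\right) 8 - 60\right) \left(-5\right) 7 = \left(-8 - 60\right) \left(-5\right) 7 = \left(-68\right) \left(-5\right) 7 = 340 \cdot 7 = 2380$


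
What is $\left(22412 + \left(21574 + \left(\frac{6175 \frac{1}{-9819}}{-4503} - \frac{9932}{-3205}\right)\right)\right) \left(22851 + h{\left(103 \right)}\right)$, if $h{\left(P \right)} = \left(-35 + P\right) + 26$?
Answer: $\frac{1505590149794703479}{1491673023} \approx 1.0093 \cdot 10^{9}$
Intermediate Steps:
$h{\left(P \right)} = -9 + P$
$\left(22412 + \left(21574 + \left(\frac{6175 \frac{1}{-9819}}{-4503} - \frac{9932}{-3205}\right)\right)\right) \left(22851 + h{\left(103 \right)}\right) = \left(22412 + \left(21574 + \left(\frac{6175 \frac{1}{-9819}}{-4503} - \frac{9932}{-3205}\right)\right)\right) \left(22851 + \left(-9 + 103\right)\right) = \left(22412 + \left(21574 + \left(6175 \left(- \frac{1}{9819}\right) \left(- \frac{1}{4503}\right) - - \frac{9932}{3205}\right)\right)\right) \left(22851 + 94\right) = \left(22412 + \left(21574 + \left(\left(- \frac{6175}{9819}\right) \left(- \frac{1}{4503}\right) + \frac{9932}{3205}\right)\right)\right) 22945 = \left(22412 + \left(21574 + \left(\frac{325}{2327103} + \frac{9932}{3205}\right)\right)\right) 22945 = \left(22412 + \left(21574 + \frac{23113828621}{7458365115}\right)\right) 22945 = \left(22412 + \frac{160929882819631}{7458365115}\right) 22945 = \frac{328086761777011}{7458365115} \cdot 22945 = \frac{1505590149794703479}{1491673023}$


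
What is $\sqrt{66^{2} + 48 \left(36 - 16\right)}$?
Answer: $2 \sqrt{1329} \approx 72.911$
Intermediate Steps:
$\sqrt{66^{2} + 48 \left(36 - 16\right)} = \sqrt{4356 + 48 \left(36 + \left(-27 + 11\right)\right)} = \sqrt{4356 + 48 \left(36 - 16\right)} = \sqrt{4356 + 48 \cdot 20} = \sqrt{4356 + 960} = \sqrt{5316} = 2 \sqrt{1329}$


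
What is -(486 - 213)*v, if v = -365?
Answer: 99645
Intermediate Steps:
-(486 - 213)*v = -(486 - 213)*(-365) = -273*(-365) = -1*(-99645) = 99645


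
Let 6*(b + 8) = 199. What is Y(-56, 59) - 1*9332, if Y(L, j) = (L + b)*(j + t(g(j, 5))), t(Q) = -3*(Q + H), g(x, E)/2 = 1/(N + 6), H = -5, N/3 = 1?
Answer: -104338/9 ≈ -11593.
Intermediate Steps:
b = 151/6 (b = -8 + (⅙)*199 = -8 + 199/6 = 151/6 ≈ 25.167)
N = 3 (N = 3*1 = 3)
g(x, E) = 2/9 (g(x, E) = 2/(3 + 6) = 2/9)
t(Q) = 15 - 3*Q (t(Q) = -3*(Q - 5) = -3*(-5 + Q) = 15 - 3*Q)
Y(L, j) = (43/3 + j)*(151/6 + L) (Y(L, j) = (L + 151/6)*(j + (15 - 3*2/9)) = (151/6 + L)*(j + (15 - ⅔)) = (151/6 + L)*(j + 43/3) = (151/6 + L)*(43/3 + j) = (43/3 + j)*(151/6 + L))
Y(-56, 59) - 1*9332 = (6493/18 + (43/3)*(-56) + (151/6)*59 - 56*59) - 1*9332 = (6493/18 - 2408/3 + 8909/6 - 3304) - 9332 = -20350/9 - 9332 = -104338/9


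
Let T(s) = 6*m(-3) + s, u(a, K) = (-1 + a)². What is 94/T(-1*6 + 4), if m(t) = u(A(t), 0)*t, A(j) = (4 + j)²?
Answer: -47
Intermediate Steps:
m(t) = t*(-1 + (4 + t)²)² (m(t) = (-1 + (4 + t)²)²*t = t*(-1 + (4 + t)²)²)
T(s) = s (T(s) = 6*(-3*(-1 + (4 - 3)²)²) + s = 6*(-3*(-1 + 1²)²) + s = 6*(-3*(-1 + 1)²) + s = 6*(-3*0²) + s = 6*(-3*0) + s = 6*0 + s = 0 + s = s)
94/T(-1*6 + 4) = 94/(-1*6 + 4) = 94/(-6 + 4) = 94/(-2) = 94*(-½) = -47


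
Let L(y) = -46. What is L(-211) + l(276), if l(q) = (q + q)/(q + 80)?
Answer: -3956/89 ≈ -44.449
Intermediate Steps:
l(q) = 2*q/(80 + q) (l(q) = (2*q)/(80 + q) = 2*q/(80 + q))
L(-211) + l(276) = -46 + 2*276/(80 + 276) = -46 + 2*276/356 = -46 + 2*276*(1/356) = -46 + 138/89 = -3956/89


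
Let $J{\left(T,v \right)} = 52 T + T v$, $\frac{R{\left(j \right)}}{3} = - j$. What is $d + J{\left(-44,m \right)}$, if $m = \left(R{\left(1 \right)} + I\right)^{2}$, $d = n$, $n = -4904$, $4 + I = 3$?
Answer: $-7896$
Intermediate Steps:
$I = -1$ ($I = -4 + 3 = -1$)
$R{\left(j \right)} = - 3 j$ ($R{\left(j \right)} = 3 \left(- j\right) = - 3 j$)
$d = -4904$
$m = 16$ ($m = \left(\left(-3\right) 1 - 1\right)^{2} = \left(-3 - 1\right)^{2} = \left(-4\right)^{2} = 16$)
$d + J{\left(-44,m \right)} = -4904 - 44 \left(52 + 16\right) = -4904 - 2992 = -7896$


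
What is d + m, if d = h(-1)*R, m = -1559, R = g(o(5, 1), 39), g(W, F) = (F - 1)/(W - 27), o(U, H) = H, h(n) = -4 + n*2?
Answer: -20153/13 ≈ -1550.2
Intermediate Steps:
h(n) = -4 + 2*n
g(W, F) = (-1 + F)/(-27 + W)
R = -19/13 (R = (-1 + 39)/(-27 + 1) = 38/(-26) = -1/26*38 = -19/13 ≈ -1.4615)
d = 114/13 (d = (-4 + 2*(-1))*(-19/13) = (-4 - 2)*(-19/13) = -6*(-19/13) = 114/13 ≈ 8.7692)
d + m = 114/13 - 1559 = -20153/13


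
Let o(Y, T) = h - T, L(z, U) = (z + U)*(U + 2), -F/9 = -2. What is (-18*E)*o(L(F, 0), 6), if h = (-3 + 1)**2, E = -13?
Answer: -468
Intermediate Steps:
F = 18 (F = -9*(-2) = 18)
h = 4 (h = (-2)**2 = 4)
L(z, U) = (2 + U)*(U + z) (L(z, U) = (U + z)*(2 + U) = (2 + U)*(U + z))
o(Y, T) = 4 - T
(-18*E)*o(L(F, 0), 6) = (-18*(-13))*(4 - 1*6) = 234*(4 - 6) = 234*(-2) = -468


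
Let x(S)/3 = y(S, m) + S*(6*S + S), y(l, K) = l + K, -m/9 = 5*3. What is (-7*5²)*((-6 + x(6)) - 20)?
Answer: -60025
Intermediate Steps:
m = -135 (m = -45*3 = -9*15 = -135)
y(l, K) = K + l
x(S) = -405 + 3*S + 21*S² (x(S) = 3*((-135 + S) + S*(6*S + S)) = 3*((-135 + S) + S*(7*S)) = 3*((-135 + S) + 7*S²) = 3*(-135 + S + 7*S²) = -405 + 3*S + 21*S²)
(-7*5²)*((-6 + x(6)) - 20) = (-7*5²)*((-6 + (-405 + 3*6 + 21*6²)) - 20) = (-7*25)*((-6 + (-405 + 18 + 21*36)) - 20) = -175*((-6 + (-405 + 18 + 756)) - 20) = -175*((-6 + 369) - 20) = -175*(363 - 20) = -175*343 = -60025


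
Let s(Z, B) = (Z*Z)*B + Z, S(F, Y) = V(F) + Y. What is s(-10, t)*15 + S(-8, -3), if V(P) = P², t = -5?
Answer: -7589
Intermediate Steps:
S(F, Y) = Y + F² (S(F, Y) = F² + Y = Y + F²)
s(Z, B) = Z + B*Z² (s(Z, B) = Z²*B + Z = B*Z² + Z = Z + B*Z²)
s(-10, t)*15 + S(-8, -3) = -10*(1 - 5*(-10))*15 + (-3 + (-8)²) = -10*(1 + 50)*15 + (-3 + 64) = -10*51*15 + 61 = -510*15 + 61 = -7650 + 61 = -7589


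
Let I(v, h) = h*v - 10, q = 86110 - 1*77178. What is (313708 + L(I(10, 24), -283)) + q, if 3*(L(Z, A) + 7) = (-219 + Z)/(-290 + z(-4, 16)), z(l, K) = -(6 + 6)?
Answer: 292305487/906 ≈ 3.2263e+5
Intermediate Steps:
q = 8932 (q = 86110 - 77178 = 8932)
z(l, K) = -12 (z(l, K) = -1*12 = -12)
I(v, h) = -10 + h*v
L(Z, A) = -2041/302 - Z/906 (L(Z, A) = -7 + ((-219 + Z)/(-290 - 12))/3 = -7 + ((-219 + Z)/(-302))/3 = -7 + ((-219 + Z)*(-1/302))/3 = -7 + (219/302 - Z/302)/3 = -7 + (73/302 - Z/906) = -2041/302 - Z/906)
(313708 + L(I(10, 24), -283)) + q = (313708 + (-2041/302 - (-10 + 24*10)/906)) + 8932 = (313708 + (-2041/302 - (-10 + 240)/906)) + 8932 = (313708 + (-2041/302 - 1/906*230)) + 8932 = (313708 + (-2041/302 - 115/453)) + 8932 = (313708 - 6353/906) + 8932 = 284213095/906 + 8932 = 292305487/906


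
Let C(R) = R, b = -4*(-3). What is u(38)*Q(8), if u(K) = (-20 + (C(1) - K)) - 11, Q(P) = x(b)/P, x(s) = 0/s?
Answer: 0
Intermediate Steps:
b = 12
x(s) = 0
Q(P) = 0 (Q(P) = 0/P = 0)
u(K) = -30 - K (u(K) = (-20 + (1 - K)) - 11 = (-19 - K) - 11 = -30 - K)
u(38)*Q(8) = (-30 - 1*38)*0 = (-30 - 38)*0 = -68*0 = 0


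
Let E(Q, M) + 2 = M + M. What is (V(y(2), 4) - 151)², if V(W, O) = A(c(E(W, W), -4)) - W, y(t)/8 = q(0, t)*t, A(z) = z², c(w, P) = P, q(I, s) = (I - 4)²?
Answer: 152881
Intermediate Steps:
q(I, s) = (-4 + I)²
E(Q, M) = -2 + 2*M (E(Q, M) = -2 + (M + M) = -2 + 2*M)
y(t) = 128*t (y(t) = 8*((-4 + 0)²*t) = 8*((-4)²*t) = 8*(16*t) = 128*t)
V(W, O) = 16 - W (V(W, O) = (-4)² - W = 16 - W)
(V(y(2), 4) - 151)² = ((16 - 128*2) - 151)² = ((16 - 1*256) - 151)² = ((16 - 256) - 151)² = (-240 - 151)² = (-391)² = 152881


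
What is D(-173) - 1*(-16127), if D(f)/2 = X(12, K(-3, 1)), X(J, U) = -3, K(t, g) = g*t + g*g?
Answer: 16121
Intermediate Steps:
K(t, g) = g**2 + g*t (K(t, g) = g*t + g**2 = g**2 + g*t)
D(f) = -6 (D(f) = 2*(-3) = -6)
D(-173) - 1*(-16127) = -6 - 1*(-16127) = -6 + 16127 = 16121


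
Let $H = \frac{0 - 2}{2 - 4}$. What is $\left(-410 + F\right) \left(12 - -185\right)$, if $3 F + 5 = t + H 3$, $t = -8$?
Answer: $- \frac{244280}{3} \approx -81427.0$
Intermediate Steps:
$H = 1$ ($H = - \frac{2}{-2} = \left(-2\right) \left(- \frac{1}{2}\right) = 1$)
$F = - \frac{10}{3}$ ($F = - \frac{5}{3} + \frac{-8 + 1 \cdot 3}{3} = - \frac{5}{3} + \frac{-8 + 3}{3} = - \frac{5}{3} + \frac{1}{3} \left(-5\right) = - \frac{5}{3} - \frac{5}{3} = - \frac{10}{3} \approx -3.3333$)
$\left(-410 + F\right) \left(12 - -185\right) = \left(-410 - \frac{10}{3}\right) \left(12 - -185\right) = - \frac{1240 \left(12 + 185\right)}{3} = \left(- \frac{1240}{3}\right) 197 = - \frac{244280}{3}$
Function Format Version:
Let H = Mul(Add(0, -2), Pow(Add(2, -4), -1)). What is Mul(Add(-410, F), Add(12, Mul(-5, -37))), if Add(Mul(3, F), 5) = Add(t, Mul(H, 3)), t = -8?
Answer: Rational(-244280, 3) ≈ -81427.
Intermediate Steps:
H = 1 (H = Mul(-2, Pow(-2, -1)) = Mul(-2, Rational(-1, 2)) = 1)
F = Rational(-10, 3) (F = Add(Rational(-5, 3), Mul(Rational(1, 3), Add(-8, Mul(1, 3)))) = Add(Rational(-5, 3), Mul(Rational(1, 3), Add(-8, 3))) = Add(Rational(-5, 3), Mul(Rational(1, 3), -5)) = Add(Rational(-5, 3), Rational(-5, 3)) = Rational(-10, 3) ≈ -3.3333)
Mul(Add(-410, F), Add(12, Mul(-5, -37))) = Mul(Add(-410, Rational(-10, 3)), Add(12, Mul(-5, -37))) = Mul(Rational(-1240, 3), Add(12, 185)) = Mul(Rational(-1240, 3), 197) = Rational(-244280, 3)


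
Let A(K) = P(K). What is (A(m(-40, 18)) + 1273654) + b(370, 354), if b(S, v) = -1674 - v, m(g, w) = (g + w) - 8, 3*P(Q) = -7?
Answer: 3814871/3 ≈ 1.2716e+6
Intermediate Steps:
P(Q) = -7/3 (P(Q) = (⅓)*(-7) = -7/3)
m(g, w) = -8 + g + w
A(K) = -7/3
(A(m(-40, 18)) + 1273654) + b(370, 354) = (-7/3 + 1273654) + (-1674 - 1*354) = 3820955/3 + (-1674 - 354) = 3820955/3 - 2028 = 3814871/3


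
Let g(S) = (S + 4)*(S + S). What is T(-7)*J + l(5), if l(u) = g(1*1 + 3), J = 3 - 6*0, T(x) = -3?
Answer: 55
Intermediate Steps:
g(S) = 2*S*(4 + S) (g(S) = (4 + S)*(2*S) = 2*S*(4 + S))
J = 3 (J = 3 + 0 = 3)
l(u) = 64 (l(u) = 2*(1*1 + 3)*(4 + (1*1 + 3)) = 2*(1 + 3)*(4 + (1 + 3)) = 2*4*(4 + 4) = 2*4*8 = 64)
T(-7)*J + l(5) = -3*3 + 64 = -9 + 64 = 55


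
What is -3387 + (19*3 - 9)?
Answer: -3339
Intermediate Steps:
-3387 + (19*3 - 9) = -3387 + (57 - 9) = -3387 + 48 = -3339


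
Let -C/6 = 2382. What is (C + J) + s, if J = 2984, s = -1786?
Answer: -13094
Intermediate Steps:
C = -14292 (C = -6*2382 = -14292)
(C + J) + s = (-14292 + 2984) - 1786 = -11308 - 1786 = -13094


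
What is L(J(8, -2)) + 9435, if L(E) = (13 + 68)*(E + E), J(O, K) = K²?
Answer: 10083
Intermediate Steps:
L(E) = 162*E (L(E) = 81*(2*E) = 162*E)
L(J(8, -2)) + 9435 = 162*(-2)² + 9435 = 162*4 + 9435 = 648 + 9435 = 10083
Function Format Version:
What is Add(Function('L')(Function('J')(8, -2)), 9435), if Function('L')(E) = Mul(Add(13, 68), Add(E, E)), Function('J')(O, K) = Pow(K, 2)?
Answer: 10083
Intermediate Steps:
Function('L')(E) = Mul(162, E) (Function('L')(E) = Mul(81, Mul(2, E)) = Mul(162, E))
Add(Function('L')(Function('J')(8, -2)), 9435) = Add(Mul(162, Pow(-2, 2)), 9435) = Add(Mul(162, 4), 9435) = Add(648, 9435) = 10083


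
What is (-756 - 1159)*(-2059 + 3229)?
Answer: -2240550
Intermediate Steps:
(-756 - 1159)*(-2059 + 3229) = -1915*1170 = -2240550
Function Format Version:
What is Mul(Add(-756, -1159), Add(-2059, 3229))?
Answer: -2240550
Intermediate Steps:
Mul(Add(-756, -1159), Add(-2059, 3229)) = Mul(-1915, 1170) = -2240550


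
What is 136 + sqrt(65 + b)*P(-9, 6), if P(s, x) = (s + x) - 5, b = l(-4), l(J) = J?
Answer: 136 - 8*sqrt(61) ≈ 73.518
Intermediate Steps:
b = -4
P(s, x) = -5 + s + x
136 + sqrt(65 + b)*P(-9, 6) = 136 + sqrt(65 - 4)*(-5 - 9 + 6) = 136 + sqrt(61)*(-8) = 136 - 8*sqrt(61)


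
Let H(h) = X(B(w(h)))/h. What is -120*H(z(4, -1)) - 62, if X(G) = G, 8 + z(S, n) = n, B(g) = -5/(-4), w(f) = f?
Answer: -136/3 ≈ -45.333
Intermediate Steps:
B(g) = 5/4 (B(g) = -5*(-¼) = 5/4)
z(S, n) = -8 + n
H(h) = 5/(4*h)
-120*H(z(4, -1)) - 62 = -150/(-8 - 1) - 62 = -150/(-9) - 62 = -150*(-1)/9 - 62 = -120*(-5/36) - 62 = 50/3 - 62 = -136/3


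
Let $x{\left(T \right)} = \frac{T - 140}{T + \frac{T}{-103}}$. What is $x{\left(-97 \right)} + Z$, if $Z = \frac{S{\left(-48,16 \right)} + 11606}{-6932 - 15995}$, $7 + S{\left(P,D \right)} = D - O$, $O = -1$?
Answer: $\frac{148247431}{75613246} \approx 1.9606$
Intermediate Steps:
$S{\left(P,D \right)} = -6 + D$ ($S{\left(P,D \right)} = -7 + \left(D - -1\right) = -7 + \left(D + 1\right) = -7 + \left(1 + D\right) = -6 + D$)
$Z = - \frac{11616}{22927}$ ($Z = \frac{\left(-6 + 16\right) + 11606}{-6932 - 15995} = \frac{10 + 11606}{-22927} = 11616 \left(- \frac{1}{22927}\right) = - \frac{11616}{22927} \approx -0.50665$)
$x{\left(T \right)} = \frac{103 \left(-140 + T\right)}{102 T}$ ($x{\left(T \right)} = \frac{-140 + T}{T + T \left(- \frac{1}{103}\right)} = \frac{-140 + T}{T - \frac{T}{103}} = \frac{-140 + T}{\frac{102}{103} T} = \left(-140 + T\right) \frac{103}{102 T} = \frac{103 \left(-140 + T\right)}{102 T}$)
$x{\left(-97 \right)} + Z = \frac{103 \left(-140 - 97\right)}{102 \left(-97\right)} - \frac{11616}{22927} = \frac{103}{102} \left(- \frac{1}{97}\right) \left(-237\right) - \frac{11616}{22927} = \frac{8137}{3298} - \frac{11616}{22927} = \frac{148247431}{75613246}$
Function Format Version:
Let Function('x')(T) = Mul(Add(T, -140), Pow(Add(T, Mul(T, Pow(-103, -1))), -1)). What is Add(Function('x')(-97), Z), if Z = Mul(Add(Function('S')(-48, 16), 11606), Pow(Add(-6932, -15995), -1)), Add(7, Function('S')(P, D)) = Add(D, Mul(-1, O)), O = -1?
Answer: Rational(148247431, 75613246) ≈ 1.9606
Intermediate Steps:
Function('S')(P, D) = Add(-6, D) (Function('S')(P, D) = Add(-7, Add(D, Mul(-1, -1))) = Add(-7, Add(D, 1)) = Add(-7, Add(1, D)) = Add(-6, D))
Z = Rational(-11616, 22927) (Z = Mul(Add(Add(-6, 16), 11606), Pow(Add(-6932, -15995), -1)) = Mul(Add(10, 11606), Pow(-22927, -1)) = Mul(11616, Rational(-1, 22927)) = Rational(-11616, 22927) ≈ -0.50665)
Function('x')(T) = Mul(Rational(103, 102), Pow(T, -1), Add(-140, T)) (Function('x')(T) = Mul(Add(-140, T), Pow(Add(T, Mul(T, Rational(-1, 103))), -1)) = Mul(Add(-140, T), Pow(Add(T, Mul(Rational(-1, 103), T)), -1)) = Mul(Add(-140, T), Pow(Mul(Rational(102, 103), T), -1)) = Mul(Add(-140, T), Mul(Rational(103, 102), Pow(T, -1))) = Mul(Rational(103, 102), Pow(T, -1), Add(-140, T)))
Add(Function('x')(-97), Z) = Add(Mul(Rational(103, 102), Pow(-97, -1), Add(-140, -97)), Rational(-11616, 22927)) = Add(Mul(Rational(103, 102), Rational(-1, 97), -237), Rational(-11616, 22927)) = Add(Rational(8137, 3298), Rational(-11616, 22927)) = Rational(148247431, 75613246)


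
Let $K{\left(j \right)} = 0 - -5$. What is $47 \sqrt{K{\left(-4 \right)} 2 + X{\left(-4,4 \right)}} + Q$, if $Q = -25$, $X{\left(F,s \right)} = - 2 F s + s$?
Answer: $-25 + 47 \sqrt{46} \approx 293.77$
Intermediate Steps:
$K{\left(j \right)} = 5$ ($K{\left(j \right)} = 0 + 5 = 5$)
$X{\left(F,s \right)} = s - 2 F s$ ($X{\left(F,s \right)} = - 2 F s + s = s - 2 F s$)
$47 \sqrt{K{\left(-4 \right)} 2 + X{\left(-4,4 \right)}} + Q = 47 \sqrt{5 \cdot 2 + 4 \left(1 - -8\right)} - 25 = 47 \sqrt{10 + 4 \left(1 + 8\right)} - 25 = 47 \sqrt{10 + 4 \cdot 9} - 25 = 47 \sqrt{10 + 36} - 25 = 47 \sqrt{46} - 25 = -25 + 47 \sqrt{46}$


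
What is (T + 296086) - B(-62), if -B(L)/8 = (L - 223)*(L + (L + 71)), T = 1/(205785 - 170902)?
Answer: 14543629659/34883 ≈ 4.1693e+5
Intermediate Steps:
T = 1/34883 ≈ 2.8667e-5
B(L) = -8*(-223 + L)*(71 + 2*L) (B(L) = -8*(L - 223)*(L + (L + 71)) = -8*(-223 + L)*(L + (71 + L)) = -8*(-223 + L)*(71 + 2*L))
(T + 296086) - B(-62) = (1/34883 + 296086) - (126664 - 16*(-62)² + 3000*(-62)) = 10328367939/34883 - (126664 - 16*3844 - 186000) = 10328367939/34883 - (126664 - 61504 - 186000) = 10328367939/34883 - 1*(-120840) = 10328367939/34883 + 120840 = 14543629659/34883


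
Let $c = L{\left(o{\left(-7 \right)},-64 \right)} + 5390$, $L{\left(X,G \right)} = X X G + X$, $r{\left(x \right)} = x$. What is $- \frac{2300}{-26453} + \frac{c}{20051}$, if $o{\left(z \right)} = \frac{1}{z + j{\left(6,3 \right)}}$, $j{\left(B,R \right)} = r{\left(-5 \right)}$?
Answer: $\frac{6792660313}{19094727708} \approx 0.35573$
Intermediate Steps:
$j{\left(B,R \right)} = -5$
$o{\left(z \right)} = \frac{1}{-5 + z}$ ($o{\left(z \right)} = \frac{1}{z - 5} = \frac{1}{-5 + z}$)
$L{\left(X,G \right)} = X + G X^{2}$ ($L{\left(X,G \right)} = X^{2} G + X = G X^{2} + X = X + G X^{2}$)
$c = \frac{194021}{36}$ ($c = \frac{1 - \frac{64}{-5 - 7}}{-5 - 7} + 5390 = \frac{1 - \frac{64}{-12}}{-12} + 5390 = - \frac{1 - - \frac{16}{3}}{12} + 5390 = - \frac{1 + \frac{16}{3}}{12} + 5390 = \left(- \frac{1}{12}\right) \frac{19}{3} + 5390 = - \frac{19}{36} + 5390 = \frac{194021}{36} \approx 5389.5$)
$- \frac{2300}{-26453} + \frac{c}{20051} = - \frac{2300}{-26453} + \frac{194021}{36 \cdot 20051} = \left(-2300\right) \left(- \frac{1}{26453}\right) + \frac{194021}{36} \cdot \frac{1}{20051} = \frac{2300}{26453} + \frac{194021}{721836} = \frac{6792660313}{19094727708}$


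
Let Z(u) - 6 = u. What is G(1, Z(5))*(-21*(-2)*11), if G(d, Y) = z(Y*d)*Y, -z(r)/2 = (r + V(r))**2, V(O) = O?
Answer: -4919376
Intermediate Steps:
z(r) = -8*r**2 (z(r) = -2*(r + r)**2 = -2*4*r**2 = -8*r**2)
Z(u) = 6 + u
G(d, Y) = -8*Y**3*d**2 (G(d, Y) = (-8*Y**2*d**2)*Y = -8*Y**3*d**2)
G(1, Z(5))*(-21*(-2)*11) = (-8*(6 + 5)**3*1**2)*(-21*(-2)*11) = (-8*11**3*1)*(42*11) = -8*1331*1*462 = -10648*462 = -4919376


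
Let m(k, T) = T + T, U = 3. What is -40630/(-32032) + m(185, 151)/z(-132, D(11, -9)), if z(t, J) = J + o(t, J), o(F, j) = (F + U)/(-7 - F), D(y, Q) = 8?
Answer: 47869105/1073072 ≈ 44.609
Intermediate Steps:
o(F, j) = (3 + F)/(-7 - F) (o(F, j) = (F + 3)/(-7 - F) = (3 + F)/(-7 - F))
z(t, J) = J + (-3 - t)/(7 + t)
m(k, T) = 2*T
-40630/(-32032) + m(185, 151)/z(-132, D(11, -9)) = -40630/(-32032) + (2*151)/(((-3 - 1*(-132) + 8*(7 - 132))/(7 - 132))) = -40630*(-1/32032) + 302/(((-3 + 132 + 8*(-125))/(-125))) = 20315/16016 + 302/((-(-3 + 132 - 1000)/125)) = 20315/16016 + 302/((-1/125*(-871))) = 20315/16016 + 302/(871/125) = 20315/16016 + 302*(125/871) = 20315/16016 + 37750/871 = 47869105/1073072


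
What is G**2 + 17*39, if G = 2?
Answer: 667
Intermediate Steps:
G**2 + 17*39 = 2**2 + 17*39 = 4 + 663 = 667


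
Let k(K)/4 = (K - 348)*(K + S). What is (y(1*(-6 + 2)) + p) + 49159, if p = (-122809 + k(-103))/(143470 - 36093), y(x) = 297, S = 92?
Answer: 5310333947/107377 ≈ 49455.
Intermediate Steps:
k(K) = 4*(-348 + K)*(92 + K) (k(K) = 4*((K - 348)*(K + 92)) = 4*((-348 + K)*(92 + K)) = 4*(-348 + K)*(92 + K))
p = -102965/107377 (p = (-122809 + (-128064 - 1024*(-103) + 4*(-103)²))/(143470 - 36093) = (-122809 + (-128064 + 105472 + 4*10609))/107377 = (-122809 + (-128064 + 105472 + 42436))*(1/107377) = (-122809 + 19844)*(1/107377) = -102965*1/107377 = -102965/107377 ≈ -0.95891)
(y(1*(-6 + 2)) + p) + 49159 = (297 - 102965/107377) + 49159 = 31788004/107377 + 49159 = 5310333947/107377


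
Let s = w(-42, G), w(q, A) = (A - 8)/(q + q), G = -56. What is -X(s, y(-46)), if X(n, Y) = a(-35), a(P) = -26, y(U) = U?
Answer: 26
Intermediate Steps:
w(q, A) = (-8 + A)/(2*q) (w(q, A) = (-8 + A)/((2*q)) = (-8 + A)*(1/(2*q)) = (-8 + A)/(2*q))
s = 16/21 (s = (1/2)*(-8 - 56)/(-42) = (1/2)*(-1/42)*(-64) = 16/21 ≈ 0.76190)
X(n, Y) = -26
-X(s, y(-46)) = -1*(-26) = 26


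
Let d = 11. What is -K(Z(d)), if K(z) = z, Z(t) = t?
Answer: -11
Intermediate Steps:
-K(Z(d)) = -1*11 = -11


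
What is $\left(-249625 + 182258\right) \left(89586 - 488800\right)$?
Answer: $26893849538$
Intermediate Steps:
$\left(-249625 + 182258\right) \left(89586 - 488800\right) = \left(-67367\right) \left(-399214\right) = 26893849538$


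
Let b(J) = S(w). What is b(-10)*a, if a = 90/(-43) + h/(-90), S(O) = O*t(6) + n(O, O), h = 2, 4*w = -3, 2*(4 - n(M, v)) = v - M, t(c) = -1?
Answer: -77767/7740 ≈ -10.047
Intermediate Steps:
n(M, v) = 4 + M/2 - v/2 (n(M, v) = 4 - (v - M)/2 = 4 + (M/2 - v/2) = 4 + M/2 - v/2)
w = -¾ (w = (¼)*(-3) = -¾ ≈ -0.75000)
S(O) = 4 - O (S(O) = O*(-1) + (4 + O/2 - O/2) = -O + 4 = 4 - O)
b(J) = 19/4 (b(J) = 4 - 1*(-¾) = 4 + ¾ = 19/4)
a = -4093/1935 (a = 90/(-43) + 2/(-90) = 90*(-1/43) + 2*(-1/90) = -90/43 - 1/45 = -4093/1935 ≈ -2.1152)
b(-10)*a = (19/4)*(-4093/1935) = -77767/7740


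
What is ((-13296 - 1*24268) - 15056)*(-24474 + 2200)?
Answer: 1172057880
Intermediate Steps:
((-13296 - 1*24268) - 15056)*(-24474 + 2200) = ((-13296 - 24268) - 15056)*(-22274) = (-37564 - 15056)*(-22274) = -52620*(-22274) = 1172057880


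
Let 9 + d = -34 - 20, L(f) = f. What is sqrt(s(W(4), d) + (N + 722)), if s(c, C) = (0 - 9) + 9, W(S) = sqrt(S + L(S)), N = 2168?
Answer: 17*sqrt(10) ≈ 53.759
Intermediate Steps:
d = -63 (d = -9 + (-34 - 20) = -9 - 54 = -63)
W(S) = sqrt(2)*sqrt(S) (W(S) = sqrt(S + S) = sqrt(2*S) = sqrt(2)*sqrt(S))
s(c, C) = 0 (s(c, C) = -9 + 9 = 0)
sqrt(s(W(4), d) + (N + 722)) = sqrt(0 + (2168 + 722)) = sqrt(0 + 2890) = sqrt(2890) = 17*sqrt(10)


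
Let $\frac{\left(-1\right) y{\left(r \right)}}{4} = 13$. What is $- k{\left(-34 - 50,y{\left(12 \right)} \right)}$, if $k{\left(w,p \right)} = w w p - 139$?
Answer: $367051$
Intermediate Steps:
$y{\left(r \right)} = -52$ ($y{\left(r \right)} = \left(-4\right) 13 = -52$)
$k{\left(w,p \right)} = -139 + p w^{2}$ ($k{\left(w,p \right)} = w^{2} p - 139 = p w^{2} - 139 = -139 + p w^{2}$)
$- k{\left(-34 - 50,y{\left(12 \right)} \right)} = - (-139 - 52 \left(-34 - 50\right)^{2}) = - (-139 - 52 \left(-84\right)^{2}) = - (-139 - 366912) = \left(-1\right) \left(-367051\right) = 367051$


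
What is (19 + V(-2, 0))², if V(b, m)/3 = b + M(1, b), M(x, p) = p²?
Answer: 625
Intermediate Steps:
V(b, m) = 3*b + 3*b² (V(b, m) = 3*(b + b²) = 3*b + 3*b²)
(19 + V(-2, 0))² = (19 + 3*(-2)*(1 - 2))² = (19 + 3*(-2)*(-1))² = (19 + 6)² = 25² = 625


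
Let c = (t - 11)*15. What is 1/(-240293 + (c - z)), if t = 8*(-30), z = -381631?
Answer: 1/137573 ≈ 7.2689e-6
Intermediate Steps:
t = -240
c = -3765 (c = (-240 - 11)*15 = -251*15 = -3765)
1/(-240293 + (c - z)) = 1/(-240293 + (-3765 - 1*(-381631))) = 1/(-240293 + (-3765 + 381631)) = 1/(-240293 + 377866) = 1/137573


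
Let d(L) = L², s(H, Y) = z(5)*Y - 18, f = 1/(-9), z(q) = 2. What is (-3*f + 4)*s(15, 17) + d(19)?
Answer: 1291/3 ≈ 430.33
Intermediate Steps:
f = -⅑ ≈ -0.11111
s(H, Y) = -18 + 2*Y (s(H, Y) = 2*Y - 18 = -18 + 2*Y)
(-3*f + 4)*s(15, 17) + d(19) = (-3*(-⅑) + 4)*(-18 + 2*17) + 19² = (⅓ + 4)*(-18 + 34) + 361 = (13/3)*16 + 361 = 208/3 + 361 = 1291/3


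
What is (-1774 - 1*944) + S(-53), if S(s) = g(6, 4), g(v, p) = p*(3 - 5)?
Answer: -2726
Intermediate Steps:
g(v, p) = -2*p (g(v, p) = p*(-2) = -2*p)
S(s) = -8 (S(s) = -2*4 = -8)
(-1774 - 1*944) + S(-53) = (-1774 - 1*944) - 8 = (-1774 - 944) - 8 = -2718 - 8 = -2726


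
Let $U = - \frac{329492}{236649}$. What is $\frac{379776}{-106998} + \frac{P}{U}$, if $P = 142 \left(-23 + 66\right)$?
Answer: $- \frac{12894581179517}{2937915418} \approx -4389.0$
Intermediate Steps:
$U = - \frac{329492}{236649}$ ($U = \left(-329492\right) \frac{1}{236649} = - \frac{329492}{236649} \approx -1.3923$)
$P = 6106$ ($P = 142 \cdot 43 = 6106$)
$\frac{379776}{-106998} + \frac{P}{U} = \frac{379776}{-106998} + \frac{6106}{- \frac{329492}{236649}} = 379776 \left(- \frac{1}{106998}\right) + 6106 \left(- \frac{236649}{329492}\right) = - \frac{63296}{17833} - \frac{722489397}{164746} = - \frac{12894581179517}{2937915418}$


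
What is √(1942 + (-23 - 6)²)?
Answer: 11*√23 ≈ 52.754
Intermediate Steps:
√(1942 + (-23 - 6)²) = √(1942 + (-29)²) = √(1942 + 841) = √2783 = 11*√23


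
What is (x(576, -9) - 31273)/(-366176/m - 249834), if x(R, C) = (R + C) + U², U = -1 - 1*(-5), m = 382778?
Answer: 2936864205/23907831257 ≈ 0.12284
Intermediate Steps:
U = 4 (U = -1 + 5 = 4)
x(R, C) = 16 + C + R (x(R, C) = (R + C) + 4² = (C + R) + 16 = 16 + C + R)
(x(576, -9) - 31273)/(-366176/m - 249834) = ((16 - 9 + 576) - 31273)/(-366176/382778 - 249834) = (583 - 31273)/(-366176*1/382778 - 249834) = -30690/(-183088/191389 - 249834) = -30690/(-47815662514/191389) = -30690*(-191389/47815662514) = 2936864205/23907831257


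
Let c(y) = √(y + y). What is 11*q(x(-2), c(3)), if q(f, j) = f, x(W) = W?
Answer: -22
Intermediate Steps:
c(y) = √2*√y (c(y) = √(2*y) = √2*√y)
11*q(x(-2), c(3)) = 11*(-2) = -22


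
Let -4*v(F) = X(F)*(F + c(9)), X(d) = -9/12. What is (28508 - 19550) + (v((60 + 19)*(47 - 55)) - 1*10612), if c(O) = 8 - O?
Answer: -28363/16 ≈ -1772.7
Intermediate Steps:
X(d) = -3/4 (X(d) = -9*1/12 = -3/4)
v(F) = -3/16 + 3*F/16 (v(F) = -(-3)*(F + (8 - 1*9))/16 = -(-3)*(F + (8 - 9))/16 = -(-3)*(F - 1)/16 = -(-3)*(-1 + F)/16 = -(3/4 - 3*F/4)/4 = -3/16 + 3*F/16)
(28508 - 19550) + (v((60 + 19)*(47 - 55)) - 1*10612) = (28508 - 19550) + ((-3/16 + 3*((60 + 19)*(47 - 55))/16) - 1*10612) = 8958 + ((-3/16 + 3*(79*(-8))/16) - 10612) = 8958 + ((-3/16 + (3/16)*(-632)) - 10612) = 8958 + ((-3/16 - 237/2) - 10612) = 8958 + (-1899/16 - 10612) = 8958 - 171691/16 = -28363/16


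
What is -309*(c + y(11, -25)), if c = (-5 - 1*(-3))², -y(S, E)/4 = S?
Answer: 12360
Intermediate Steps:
y(S, E) = -4*S
c = 4 (c = (-5 + 3)² = (-2)² = 4)
-309*(c + y(11, -25)) = -309*(4 - 4*11) = -309*(4 - 44) = -309*(-40) = 12360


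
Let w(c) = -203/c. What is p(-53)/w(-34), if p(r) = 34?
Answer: 1156/203 ≈ 5.6946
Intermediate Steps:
p(-53)/w(-34) = 34/((-203/(-34))) = 34/((-203*(-1/34))) = 34/(203/34) = 34*(34/203) = 1156/203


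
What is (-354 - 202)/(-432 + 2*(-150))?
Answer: 139/183 ≈ 0.75956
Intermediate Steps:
(-354 - 202)/(-432 + 2*(-150)) = -556/(-432 - 300) = -556/(-732) = -556*(-1/732) = 139/183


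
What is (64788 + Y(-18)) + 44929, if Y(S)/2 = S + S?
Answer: 109645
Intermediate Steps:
Y(S) = 4*S (Y(S) = 2*(S + S) = 2*(2*S) = 4*S)
(64788 + Y(-18)) + 44929 = (64788 + 4*(-18)) + 44929 = (64788 - 72) + 44929 = 64716 + 44929 = 109645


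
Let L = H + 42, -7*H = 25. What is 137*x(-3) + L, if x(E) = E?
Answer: -2608/7 ≈ -372.57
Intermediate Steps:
H = -25/7 (H = -⅐*25 = -25/7 ≈ -3.5714)
L = 269/7 (L = -25/7 + 42 = 269/7 ≈ 38.429)
137*x(-3) + L = 137*(-3) + 269/7 = -411 + 269/7 = -2608/7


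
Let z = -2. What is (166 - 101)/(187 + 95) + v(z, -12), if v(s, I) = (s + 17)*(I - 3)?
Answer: -63385/282 ≈ -224.77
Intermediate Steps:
v(s, I) = (-3 + I)*(17 + s) (v(s, I) = (17 + s)*(-3 + I) = (-3 + I)*(17 + s))
(166 - 101)/(187 + 95) + v(z, -12) = (166 - 101)/(187 + 95) + (-51 - 3*(-2) + 17*(-12) - 12*(-2)) = 65/282 + (-51 + 6 - 204 + 24) = 65*(1/282) - 225 = 65/282 - 225 = -63385/282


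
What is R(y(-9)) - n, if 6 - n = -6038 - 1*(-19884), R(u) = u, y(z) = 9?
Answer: 13849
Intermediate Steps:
n = -13840 (n = 6 - (-6038 - 1*(-19884)) = 6 - (-6038 + 19884) = 6 - 1*13846 = 6 - 13846 = -13840)
R(y(-9)) - n = 9 - 1*(-13840) = 9 + 13840 = 13849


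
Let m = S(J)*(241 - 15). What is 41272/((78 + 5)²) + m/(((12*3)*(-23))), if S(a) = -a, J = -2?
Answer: 7764847/1426023 ≈ 5.4451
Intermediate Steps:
m = 452 (m = (-1*(-2))*(241 - 15) = 2*226 = 452)
41272/((78 + 5)²) + m/(((12*3)*(-23))) = 41272/((78 + 5)²) + 452/(((12*3)*(-23))) = 41272/(83²) + 452/((36*(-23))) = 41272/6889 + 452/(-828) = 41272*(1/6889) + 452*(-1/828) = 41272/6889 - 113/207 = 7764847/1426023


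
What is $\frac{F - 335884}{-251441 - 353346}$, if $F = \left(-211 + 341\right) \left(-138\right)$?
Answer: $\frac{353824}{604787} \approx 0.58504$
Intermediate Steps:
$F = -17940$ ($F = 130 \left(-138\right) = -17940$)
$\frac{F - 335884}{-251441 - 353346} = \frac{-17940 - 335884}{-251441 - 353346} = - \frac{353824}{-604787} = \left(-353824\right) \left(- \frac{1}{604787}\right) = \frac{353824}{604787}$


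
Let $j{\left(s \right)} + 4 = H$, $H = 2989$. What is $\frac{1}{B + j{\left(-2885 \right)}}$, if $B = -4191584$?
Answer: $- \frac{1}{4188599} \approx -2.3874 \cdot 10^{-7}$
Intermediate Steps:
$j{\left(s \right)} = 2985$ ($j{\left(s \right)} = -4 + 2989 = 2985$)
$\frac{1}{B + j{\left(-2885 \right)}} = \frac{1}{-4191584 + 2985} = \frac{1}{-4188599} = - \frac{1}{4188599}$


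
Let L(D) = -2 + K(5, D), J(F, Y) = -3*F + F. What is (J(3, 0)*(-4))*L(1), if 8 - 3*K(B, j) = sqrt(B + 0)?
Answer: 16 - 8*sqrt(5) ≈ -1.8885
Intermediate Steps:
K(B, j) = 8/3 - sqrt(B)/3 (K(B, j) = 8/3 - sqrt(B + 0)/3 = 8/3 - sqrt(B)/3)
J(F, Y) = -2*F
L(D) = 2/3 - sqrt(5)/3 (L(D) = -2 + (8/3 - sqrt(5)/3) = 2/3 - sqrt(5)/3)
(J(3, 0)*(-4))*L(1) = (-2*3*(-4))*(2/3 - sqrt(5)/3) = (-6*(-4))*(2/3 - sqrt(5)/3) = 24*(2/3 - sqrt(5)/3) = 16 - 8*sqrt(5)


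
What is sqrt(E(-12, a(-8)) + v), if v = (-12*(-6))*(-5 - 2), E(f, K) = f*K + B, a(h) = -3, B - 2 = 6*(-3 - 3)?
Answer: I*sqrt(502) ≈ 22.405*I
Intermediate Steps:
B = -34 (B = 2 + 6*(-3 - 3) = 2 + 6*(-6) = 2 - 36 = -34)
E(f, K) = -34 + K*f (E(f, K) = f*K - 34 = K*f - 34 = -34 + K*f)
v = -504 (v = 72*(-7) = -504)
sqrt(E(-12, a(-8)) + v) = sqrt((-34 - 3*(-12)) - 504) = sqrt((-34 + 36) - 504) = sqrt(2 - 504) = sqrt(-502) = I*sqrt(502)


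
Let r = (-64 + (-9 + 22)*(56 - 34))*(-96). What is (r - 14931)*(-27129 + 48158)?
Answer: -762154047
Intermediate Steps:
r = -21312 (r = (-64 + 13*22)*(-96) = (-64 + 286)*(-96) = 222*(-96) = -21312)
(r - 14931)*(-27129 + 48158) = (-21312 - 14931)*(-27129 + 48158) = -36243*21029 = -762154047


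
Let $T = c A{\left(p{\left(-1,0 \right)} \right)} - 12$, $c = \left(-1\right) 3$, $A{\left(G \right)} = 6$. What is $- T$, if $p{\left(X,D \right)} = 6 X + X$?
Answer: $30$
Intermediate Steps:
$p{\left(X,D \right)} = 7 X$
$c = -3$
$T = -30$ ($T = \left(-3\right) 6 - 12 = -18 - 12 = -30$)
$- T = \left(-1\right) \left(-30\right) = 30$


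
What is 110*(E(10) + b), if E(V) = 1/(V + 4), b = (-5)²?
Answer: 19305/7 ≈ 2757.9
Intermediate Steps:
b = 25
E(V) = 1/(4 + V)
110*(E(10) + b) = 110*(1/(4 + 10) + 25) = 110*(1/14 + 25) = 110*(351/14) = 19305/7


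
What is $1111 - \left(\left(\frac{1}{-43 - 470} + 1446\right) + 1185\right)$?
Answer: $- \frac{779759}{513} \approx -1520.0$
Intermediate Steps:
$1111 - \left(\left(\frac{1}{-43 - 470} + 1446\right) + 1185\right) = 1111 - \left(\left(\frac{1}{-513} + 1446\right) + 1185\right) = 1111 - \left(\left(- \frac{1}{513} + 1446\right) + 1185\right) = 1111 - \left(\frac{741797}{513} + 1185\right) = 1111 - \frac{1349702}{513} = - \frac{779759}{513}$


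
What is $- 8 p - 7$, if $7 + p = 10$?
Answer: $-31$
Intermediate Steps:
$p = 3$ ($p = -7 + 10 = 3$)
$- 8 p - 7 = \left(-8\right) 3 - 7 = -24 - 7 = -31$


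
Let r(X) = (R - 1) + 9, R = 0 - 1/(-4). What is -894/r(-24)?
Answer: -1192/11 ≈ -108.36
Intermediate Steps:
R = ¼ (R = 0 - 1*(-¼) = 0 + ¼ = ¼ ≈ 0.25000)
r(X) = 33/4 (r(X) = (¼ - 1) + 9 = -¾ + 9 = 33/4)
-894/r(-24) = -894/33/4 = -894*4/33 = -1192/11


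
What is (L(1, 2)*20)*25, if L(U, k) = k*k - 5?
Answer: -500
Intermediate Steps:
L(U, k) = -5 + k**2 (L(U, k) = k**2 - 5 = -5 + k**2)
(L(1, 2)*20)*25 = ((-5 + 2**2)*20)*25 = ((-5 + 4)*20)*25 = -1*20*25 = -20*25 = -500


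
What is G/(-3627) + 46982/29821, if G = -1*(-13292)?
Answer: -225977018/108160767 ≈ -2.0893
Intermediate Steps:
G = 13292
G/(-3627) + 46982/29821 = 13292/(-3627) + 46982/29821 = 13292*(-1/3627) + 46982*(1/29821) = -13292/3627 + 46982/29821 = -225977018/108160767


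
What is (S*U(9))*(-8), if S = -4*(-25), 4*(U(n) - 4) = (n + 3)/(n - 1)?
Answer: -3500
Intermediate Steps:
U(n) = 4 + (3 + n)/(4*(-1 + n)) (U(n) = 4 + ((n + 3)/(n - 1))/4 = 4 + ((3 + n)/(-1 + n))/4 = 4 + (3 + n)/(4*(-1 + n)))
S = 100
(S*U(9))*(-8) = (100*((-13 + 17*9)/(4*(-1 + 9))))*(-8) = (100*((¼)*(-13 + 153)/8))*(-8) = (100*((¼)*(⅛)*140))*(-8) = (100*(35/8))*(-8) = (875/2)*(-8) = -3500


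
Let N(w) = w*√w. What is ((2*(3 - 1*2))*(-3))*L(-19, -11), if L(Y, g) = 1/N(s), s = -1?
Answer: -6*I ≈ -6.0*I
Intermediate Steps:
N(w) = w^(3/2)
L(Y, g) = I (L(Y, g) = 1/((-1)^(3/2)) = 1/(-I) = I)
((2*(3 - 1*2))*(-3))*L(-19, -11) = ((2*(3 - 1*2))*(-3))*I = ((2*(3 - 2))*(-3))*I = ((2*1)*(-3))*I = (2*(-3))*I = -6*I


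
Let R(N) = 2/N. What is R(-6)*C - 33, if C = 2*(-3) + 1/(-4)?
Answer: -371/12 ≈ -30.917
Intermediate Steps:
C = -25/4 (C = -6 + 1*(-¼) = -6 - ¼ = -25/4 ≈ -6.2500)
R(-6)*C - 33 = (2/(-6))*(-25/4) - 33 = (2*(-⅙))*(-25/4) - 33 = -⅓*(-25/4) - 33 = 25/12 - 33 = -371/12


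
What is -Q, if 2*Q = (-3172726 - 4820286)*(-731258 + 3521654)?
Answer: 11151834356376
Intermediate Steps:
Q = -11151834356376 (Q = ((-3172726 - 4820286)*(-731258 + 3521654))/2 = (-7993012*2790396)/2 = (1/2)*(-22303668712752) = -11151834356376)
-Q = -1*(-11151834356376) = 11151834356376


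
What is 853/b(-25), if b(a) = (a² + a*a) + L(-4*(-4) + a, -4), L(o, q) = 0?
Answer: 853/1250 ≈ 0.68240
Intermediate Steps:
b(a) = 2*a² (b(a) = (a² + a*a) + 0 = (a² + a²) + 0 = 2*a² + 0 = 2*a²)
853/b(-25) = 853/((2*(-25)²)) = 853/((2*625)) = 853/1250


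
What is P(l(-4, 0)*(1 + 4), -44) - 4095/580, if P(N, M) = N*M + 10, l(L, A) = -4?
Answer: 102421/116 ≈ 882.94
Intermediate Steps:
P(N, M) = 10 + M*N (P(N, M) = M*N + 10 = 10 + M*N)
P(l(-4, 0)*(1 + 4), -44) - 4095/580 = (10 - (-176)*(1 + 4)) - 4095/580 = (10 - (-176)*5) - 4095/580 = (10 - 44*(-20)) - 1*819/116 = (10 + 880) - 819/116 = 890 - 819/116 = 102421/116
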